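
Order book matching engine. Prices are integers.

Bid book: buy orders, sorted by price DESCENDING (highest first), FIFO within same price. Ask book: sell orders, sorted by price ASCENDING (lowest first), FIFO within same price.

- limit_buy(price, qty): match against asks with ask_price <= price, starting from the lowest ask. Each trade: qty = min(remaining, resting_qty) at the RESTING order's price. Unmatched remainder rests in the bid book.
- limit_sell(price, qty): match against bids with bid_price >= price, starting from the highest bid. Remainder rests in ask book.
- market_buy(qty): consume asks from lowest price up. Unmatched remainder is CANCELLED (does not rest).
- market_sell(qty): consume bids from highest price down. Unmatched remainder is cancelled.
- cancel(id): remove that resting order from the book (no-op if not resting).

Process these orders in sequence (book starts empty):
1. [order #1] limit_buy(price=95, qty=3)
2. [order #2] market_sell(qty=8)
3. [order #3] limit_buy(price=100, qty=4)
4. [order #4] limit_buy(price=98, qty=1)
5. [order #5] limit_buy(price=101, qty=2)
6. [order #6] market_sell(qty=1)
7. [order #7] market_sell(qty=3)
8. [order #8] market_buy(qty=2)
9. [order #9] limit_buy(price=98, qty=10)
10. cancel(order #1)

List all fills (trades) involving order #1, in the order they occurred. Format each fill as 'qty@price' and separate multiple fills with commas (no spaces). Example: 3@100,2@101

Answer: 3@95

Derivation:
After op 1 [order #1] limit_buy(price=95, qty=3): fills=none; bids=[#1:3@95] asks=[-]
After op 2 [order #2] market_sell(qty=8): fills=#1x#2:3@95; bids=[-] asks=[-]
After op 3 [order #3] limit_buy(price=100, qty=4): fills=none; bids=[#3:4@100] asks=[-]
After op 4 [order #4] limit_buy(price=98, qty=1): fills=none; bids=[#3:4@100 #4:1@98] asks=[-]
After op 5 [order #5] limit_buy(price=101, qty=2): fills=none; bids=[#5:2@101 #3:4@100 #4:1@98] asks=[-]
After op 6 [order #6] market_sell(qty=1): fills=#5x#6:1@101; bids=[#5:1@101 #3:4@100 #4:1@98] asks=[-]
After op 7 [order #7] market_sell(qty=3): fills=#5x#7:1@101 #3x#7:2@100; bids=[#3:2@100 #4:1@98] asks=[-]
After op 8 [order #8] market_buy(qty=2): fills=none; bids=[#3:2@100 #4:1@98] asks=[-]
After op 9 [order #9] limit_buy(price=98, qty=10): fills=none; bids=[#3:2@100 #4:1@98 #9:10@98] asks=[-]
After op 10 cancel(order #1): fills=none; bids=[#3:2@100 #4:1@98 #9:10@98] asks=[-]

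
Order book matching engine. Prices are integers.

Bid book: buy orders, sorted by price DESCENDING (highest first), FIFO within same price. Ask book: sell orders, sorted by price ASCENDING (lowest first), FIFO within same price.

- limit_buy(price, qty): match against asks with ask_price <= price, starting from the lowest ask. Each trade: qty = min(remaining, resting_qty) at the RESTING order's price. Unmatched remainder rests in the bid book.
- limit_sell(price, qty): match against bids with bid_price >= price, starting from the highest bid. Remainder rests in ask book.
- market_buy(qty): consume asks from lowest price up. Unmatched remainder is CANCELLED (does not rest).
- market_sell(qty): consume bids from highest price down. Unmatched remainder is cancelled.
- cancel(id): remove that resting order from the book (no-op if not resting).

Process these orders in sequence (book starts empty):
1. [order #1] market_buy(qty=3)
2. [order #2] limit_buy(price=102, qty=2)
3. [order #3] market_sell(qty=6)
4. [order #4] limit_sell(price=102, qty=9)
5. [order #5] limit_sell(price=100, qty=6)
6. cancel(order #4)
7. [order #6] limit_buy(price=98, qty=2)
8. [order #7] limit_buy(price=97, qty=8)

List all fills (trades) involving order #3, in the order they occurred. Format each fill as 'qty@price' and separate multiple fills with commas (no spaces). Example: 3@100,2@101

Answer: 2@102

Derivation:
After op 1 [order #1] market_buy(qty=3): fills=none; bids=[-] asks=[-]
After op 2 [order #2] limit_buy(price=102, qty=2): fills=none; bids=[#2:2@102] asks=[-]
After op 3 [order #3] market_sell(qty=6): fills=#2x#3:2@102; bids=[-] asks=[-]
After op 4 [order #4] limit_sell(price=102, qty=9): fills=none; bids=[-] asks=[#4:9@102]
After op 5 [order #5] limit_sell(price=100, qty=6): fills=none; bids=[-] asks=[#5:6@100 #4:9@102]
After op 6 cancel(order #4): fills=none; bids=[-] asks=[#5:6@100]
After op 7 [order #6] limit_buy(price=98, qty=2): fills=none; bids=[#6:2@98] asks=[#5:6@100]
After op 8 [order #7] limit_buy(price=97, qty=8): fills=none; bids=[#6:2@98 #7:8@97] asks=[#5:6@100]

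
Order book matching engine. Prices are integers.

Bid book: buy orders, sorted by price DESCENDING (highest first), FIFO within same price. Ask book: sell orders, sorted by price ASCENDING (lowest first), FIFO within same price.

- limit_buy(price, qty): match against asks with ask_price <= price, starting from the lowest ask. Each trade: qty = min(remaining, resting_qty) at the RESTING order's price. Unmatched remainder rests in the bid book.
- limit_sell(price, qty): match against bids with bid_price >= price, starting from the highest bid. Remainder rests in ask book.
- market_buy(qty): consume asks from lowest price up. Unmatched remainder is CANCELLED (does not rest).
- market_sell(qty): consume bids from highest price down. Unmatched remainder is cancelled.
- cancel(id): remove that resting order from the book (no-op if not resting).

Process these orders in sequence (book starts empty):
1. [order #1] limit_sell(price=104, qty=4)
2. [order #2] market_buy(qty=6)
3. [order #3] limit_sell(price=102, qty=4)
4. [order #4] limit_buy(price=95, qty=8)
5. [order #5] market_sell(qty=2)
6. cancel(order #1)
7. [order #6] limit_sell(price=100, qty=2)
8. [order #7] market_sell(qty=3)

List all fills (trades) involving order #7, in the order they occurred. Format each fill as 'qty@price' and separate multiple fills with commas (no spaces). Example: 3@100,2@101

Answer: 3@95

Derivation:
After op 1 [order #1] limit_sell(price=104, qty=4): fills=none; bids=[-] asks=[#1:4@104]
After op 2 [order #2] market_buy(qty=6): fills=#2x#1:4@104; bids=[-] asks=[-]
After op 3 [order #3] limit_sell(price=102, qty=4): fills=none; bids=[-] asks=[#3:4@102]
After op 4 [order #4] limit_buy(price=95, qty=8): fills=none; bids=[#4:8@95] asks=[#3:4@102]
After op 5 [order #5] market_sell(qty=2): fills=#4x#5:2@95; bids=[#4:6@95] asks=[#3:4@102]
After op 6 cancel(order #1): fills=none; bids=[#4:6@95] asks=[#3:4@102]
After op 7 [order #6] limit_sell(price=100, qty=2): fills=none; bids=[#4:6@95] asks=[#6:2@100 #3:4@102]
After op 8 [order #7] market_sell(qty=3): fills=#4x#7:3@95; bids=[#4:3@95] asks=[#6:2@100 #3:4@102]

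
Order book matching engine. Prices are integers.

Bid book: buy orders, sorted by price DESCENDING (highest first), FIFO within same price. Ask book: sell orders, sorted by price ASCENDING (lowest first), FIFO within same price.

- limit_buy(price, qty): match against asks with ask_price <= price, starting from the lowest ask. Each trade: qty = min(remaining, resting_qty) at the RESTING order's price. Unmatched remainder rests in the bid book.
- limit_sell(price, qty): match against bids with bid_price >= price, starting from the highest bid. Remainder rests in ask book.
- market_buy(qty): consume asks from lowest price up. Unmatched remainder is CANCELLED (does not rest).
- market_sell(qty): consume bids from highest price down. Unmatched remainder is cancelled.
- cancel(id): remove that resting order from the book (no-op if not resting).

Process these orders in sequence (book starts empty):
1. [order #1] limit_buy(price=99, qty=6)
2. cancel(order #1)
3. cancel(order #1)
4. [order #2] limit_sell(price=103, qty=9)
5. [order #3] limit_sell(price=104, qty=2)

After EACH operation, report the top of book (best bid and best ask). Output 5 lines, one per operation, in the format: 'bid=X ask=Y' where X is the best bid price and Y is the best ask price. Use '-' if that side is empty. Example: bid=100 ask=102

Answer: bid=99 ask=-
bid=- ask=-
bid=- ask=-
bid=- ask=103
bid=- ask=103

Derivation:
After op 1 [order #1] limit_buy(price=99, qty=6): fills=none; bids=[#1:6@99] asks=[-]
After op 2 cancel(order #1): fills=none; bids=[-] asks=[-]
After op 3 cancel(order #1): fills=none; bids=[-] asks=[-]
After op 4 [order #2] limit_sell(price=103, qty=9): fills=none; bids=[-] asks=[#2:9@103]
After op 5 [order #3] limit_sell(price=104, qty=2): fills=none; bids=[-] asks=[#2:9@103 #3:2@104]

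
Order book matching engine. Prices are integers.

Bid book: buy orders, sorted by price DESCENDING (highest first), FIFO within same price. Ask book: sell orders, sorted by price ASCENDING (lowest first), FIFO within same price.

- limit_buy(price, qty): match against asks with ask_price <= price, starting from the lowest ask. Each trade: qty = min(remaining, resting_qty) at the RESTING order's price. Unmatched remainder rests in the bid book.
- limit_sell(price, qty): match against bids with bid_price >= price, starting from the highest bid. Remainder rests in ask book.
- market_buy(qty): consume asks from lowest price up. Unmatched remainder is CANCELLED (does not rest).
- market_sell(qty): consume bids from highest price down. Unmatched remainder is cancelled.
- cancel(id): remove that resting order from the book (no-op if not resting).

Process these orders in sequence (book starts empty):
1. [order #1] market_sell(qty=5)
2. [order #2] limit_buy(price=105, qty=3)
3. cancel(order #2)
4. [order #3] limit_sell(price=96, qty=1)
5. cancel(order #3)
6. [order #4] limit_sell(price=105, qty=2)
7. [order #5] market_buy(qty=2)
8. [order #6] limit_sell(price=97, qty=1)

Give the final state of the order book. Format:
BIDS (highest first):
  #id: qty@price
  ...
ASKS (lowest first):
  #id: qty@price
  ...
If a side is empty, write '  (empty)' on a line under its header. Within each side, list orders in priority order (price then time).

Answer: BIDS (highest first):
  (empty)
ASKS (lowest first):
  #6: 1@97

Derivation:
After op 1 [order #1] market_sell(qty=5): fills=none; bids=[-] asks=[-]
After op 2 [order #2] limit_buy(price=105, qty=3): fills=none; bids=[#2:3@105] asks=[-]
After op 3 cancel(order #2): fills=none; bids=[-] asks=[-]
After op 4 [order #3] limit_sell(price=96, qty=1): fills=none; bids=[-] asks=[#3:1@96]
After op 5 cancel(order #3): fills=none; bids=[-] asks=[-]
After op 6 [order #4] limit_sell(price=105, qty=2): fills=none; bids=[-] asks=[#4:2@105]
After op 7 [order #5] market_buy(qty=2): fills=#5x#4:2@105; bids=[-] asks=[-]
After op 8 [order #6] limit_sell(price=97, qty=1): fills=none; bids=[-] asks=[#6:1@97]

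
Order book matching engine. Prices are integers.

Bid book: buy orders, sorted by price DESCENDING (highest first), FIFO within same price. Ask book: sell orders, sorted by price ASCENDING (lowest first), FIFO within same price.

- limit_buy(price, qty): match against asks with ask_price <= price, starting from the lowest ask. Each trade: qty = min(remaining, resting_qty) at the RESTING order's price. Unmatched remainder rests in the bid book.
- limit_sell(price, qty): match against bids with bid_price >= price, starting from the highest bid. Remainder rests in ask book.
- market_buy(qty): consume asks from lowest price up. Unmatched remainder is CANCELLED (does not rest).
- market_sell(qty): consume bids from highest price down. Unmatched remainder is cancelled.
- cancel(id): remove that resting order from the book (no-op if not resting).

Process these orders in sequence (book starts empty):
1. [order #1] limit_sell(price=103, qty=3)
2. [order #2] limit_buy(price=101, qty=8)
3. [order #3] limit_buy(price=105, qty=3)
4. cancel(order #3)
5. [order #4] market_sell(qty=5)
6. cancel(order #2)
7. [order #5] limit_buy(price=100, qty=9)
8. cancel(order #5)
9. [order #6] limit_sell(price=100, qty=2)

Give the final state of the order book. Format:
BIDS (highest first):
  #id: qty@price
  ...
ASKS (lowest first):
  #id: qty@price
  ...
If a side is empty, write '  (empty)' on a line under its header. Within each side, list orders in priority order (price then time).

After op 1 [order #1] limit_sell(price=103, qty=3): fills=none; bids=[-] asks=[#1:3@103]
After op 2 [order #2] limit_buy(price=101, qty=8): fills=none; bids=[#2:8@101] asks=[#1:3@103]
After op 3 [order #3] limit_buy(price=105, qty=3): fills=#3x#1:3@103; bids=[#2:8@101] asks=[-]
After op 4 cancel(order #3): fills=none; bids=[#2:8@101] asks=[-]
After op 5 [order #4] market_sell(qty=5): fills=#2x#4:5@101; bids=[#2:3@101] asks=[-]
After op 6 cancel(order #2): fills=none; bids=[-] asks=[-]
After op 7 [order #5] limit_buy(price=100, qty=9): fills=none; bids=[#5:9@100] asks=[-]
After op 8 cancel(order #5): fills=none; bids=[-] asks=[-]
After op 9 [order #6] limit_sell(price=100, qty=2): fills=none; bids=[-] asks=[#6:2@100]

Answer: BIDS (highest first):
  (empty)
ASKS (lowest first):
  #6: 2@100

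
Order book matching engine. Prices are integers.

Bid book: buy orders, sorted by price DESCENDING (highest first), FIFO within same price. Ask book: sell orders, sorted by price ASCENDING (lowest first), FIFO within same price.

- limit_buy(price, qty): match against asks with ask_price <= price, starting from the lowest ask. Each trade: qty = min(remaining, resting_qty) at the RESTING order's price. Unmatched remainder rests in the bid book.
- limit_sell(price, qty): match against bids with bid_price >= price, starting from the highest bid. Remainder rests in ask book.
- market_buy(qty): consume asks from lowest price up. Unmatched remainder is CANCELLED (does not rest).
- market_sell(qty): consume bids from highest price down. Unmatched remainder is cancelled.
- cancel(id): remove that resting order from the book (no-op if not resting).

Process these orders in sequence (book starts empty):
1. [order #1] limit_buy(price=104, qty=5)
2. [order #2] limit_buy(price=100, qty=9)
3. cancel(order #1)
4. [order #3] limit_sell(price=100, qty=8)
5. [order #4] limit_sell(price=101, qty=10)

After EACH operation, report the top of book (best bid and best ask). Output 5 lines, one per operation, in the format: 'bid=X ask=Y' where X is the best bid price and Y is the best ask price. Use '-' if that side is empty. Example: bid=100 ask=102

Answer: bid=104 ask=-
bid=104 ask=-
bid=100 ask=-
bid=100 ask=-
bid=100 ask=101

Derivation:
After op 1 [order #1] limit_buy(price=104, qty=5): fills=none; bids=[#1:5@104] asks=[-]
After op 2 [order #2] limit_buy(price=100, qty=9): fills=none; bids=[#1:5@104 #2:9@100] asks=[-]
After op 3 cancel(order #1): fills=none; bids=[#2:9@100] asks=[-]
After op 4 [order #3] limit_sell(price=100, qty=8): fills=#2x#3:8@100; bids=[#2:1@100] asks=[-]
After op 5 [order #4] limit_sell(price=101, qty=10): fills=none; bids=[#2:1@100] asks=[#4:10@101]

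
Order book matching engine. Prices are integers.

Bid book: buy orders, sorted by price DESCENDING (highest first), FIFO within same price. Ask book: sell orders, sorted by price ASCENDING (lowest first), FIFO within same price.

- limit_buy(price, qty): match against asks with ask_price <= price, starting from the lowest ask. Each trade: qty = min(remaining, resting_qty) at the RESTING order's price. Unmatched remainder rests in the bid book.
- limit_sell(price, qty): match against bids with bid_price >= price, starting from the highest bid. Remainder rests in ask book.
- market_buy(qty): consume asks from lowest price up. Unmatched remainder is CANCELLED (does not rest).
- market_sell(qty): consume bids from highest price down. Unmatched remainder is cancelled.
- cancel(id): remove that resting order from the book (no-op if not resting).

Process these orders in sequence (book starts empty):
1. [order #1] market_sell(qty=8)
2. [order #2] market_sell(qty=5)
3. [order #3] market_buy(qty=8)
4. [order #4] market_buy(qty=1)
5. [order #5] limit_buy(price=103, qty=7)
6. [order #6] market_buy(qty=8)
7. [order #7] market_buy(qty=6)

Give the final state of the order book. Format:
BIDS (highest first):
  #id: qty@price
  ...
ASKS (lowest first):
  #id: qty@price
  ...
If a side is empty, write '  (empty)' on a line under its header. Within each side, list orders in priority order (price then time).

Answer: BIDS (highest first):
  #5: 7@103
ASKS (lowest first):
  (empty)

Derivation:
After op 1 [order #1] market_sell(qty=8): fills=none; bids=[-] asks=[-]
After op 2 [order #2] market_sell(qty=5): fills=none; bids=[-] asks=[-]
After op 3 [order #3] market_buy(qty=8): fills=none; bids=[-] asks=[-]
After op 4 [order #4] market_buy(qty=1): fills=none; bids=[-] asks=[-]
After op 5 [order #5] limit_buy(price=103, qty=7): fills=none; bids=[#5:7@103] asks=[-]
After op 6 [order #6] market_buy(qty=8): fills=none; bids=[#5:7@103] asks=[-]
After op 7 [order #7] market_buy(qty=6): fills=none; bids=[#5:7@103] asks=[-]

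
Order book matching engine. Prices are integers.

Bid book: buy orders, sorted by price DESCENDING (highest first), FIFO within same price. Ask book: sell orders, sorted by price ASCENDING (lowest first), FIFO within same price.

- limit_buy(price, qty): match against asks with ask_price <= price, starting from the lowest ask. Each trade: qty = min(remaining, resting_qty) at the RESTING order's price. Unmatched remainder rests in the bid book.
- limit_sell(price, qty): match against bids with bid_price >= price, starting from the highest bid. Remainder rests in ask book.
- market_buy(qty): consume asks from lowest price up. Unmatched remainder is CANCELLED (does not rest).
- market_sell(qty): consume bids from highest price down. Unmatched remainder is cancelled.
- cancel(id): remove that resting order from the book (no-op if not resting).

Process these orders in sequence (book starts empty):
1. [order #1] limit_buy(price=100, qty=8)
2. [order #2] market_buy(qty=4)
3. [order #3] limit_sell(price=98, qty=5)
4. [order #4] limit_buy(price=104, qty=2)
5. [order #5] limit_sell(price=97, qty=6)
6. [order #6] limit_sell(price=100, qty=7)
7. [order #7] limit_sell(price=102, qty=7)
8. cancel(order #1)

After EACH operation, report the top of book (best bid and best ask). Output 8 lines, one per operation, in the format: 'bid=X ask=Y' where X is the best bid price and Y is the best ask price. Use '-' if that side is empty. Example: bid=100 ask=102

After op 1 [order #1] limit_buy(price=100, qty=8): fills=none; bids=[#1:8@100] asks=[-]
After op 2 [order #2] market_buy(qty=4): fills=none; bids=[#1:8@100] asks=[-]
After op 3 [order #3] limit_sell(price=98, qty=5): fills=#1x#3:5@100; bids=[#1:3@100] asks=[-]
After op 4 [order #4] limit_buy(price=104, qty=2): fills=none; bids=[#4:2@104 #1:3@100] asks=[-]
After op 5 [order #5] limit_sell(price=97, qty=6): fills=#4x#5:2@104 #1x#5:3@100; bids=[-] asks=[#5:1@97]
After op 6 [order #6] limit_sell(price=100, qty=7): fills=none; bids=[-] asks=[#5:1@97 #6:7@100]
After op 7 [order #7] limit_sell(price=102, qty=7): fills=none; bids=[-] asks=[#5:1@97 #6:7@100 #7:7@102]
After op 8 cancel(order #1): fills=none; bids=[-] asks=[#5:1@97 #6:7@100 #7:7@102]

Answer: bid=100 ask=-
bid=100 ask=-
bid=100 ask=-
bid=104 ask=-
bid=- ask=97
bid=- ask=97
bid=- ask=97
bid=- ask=97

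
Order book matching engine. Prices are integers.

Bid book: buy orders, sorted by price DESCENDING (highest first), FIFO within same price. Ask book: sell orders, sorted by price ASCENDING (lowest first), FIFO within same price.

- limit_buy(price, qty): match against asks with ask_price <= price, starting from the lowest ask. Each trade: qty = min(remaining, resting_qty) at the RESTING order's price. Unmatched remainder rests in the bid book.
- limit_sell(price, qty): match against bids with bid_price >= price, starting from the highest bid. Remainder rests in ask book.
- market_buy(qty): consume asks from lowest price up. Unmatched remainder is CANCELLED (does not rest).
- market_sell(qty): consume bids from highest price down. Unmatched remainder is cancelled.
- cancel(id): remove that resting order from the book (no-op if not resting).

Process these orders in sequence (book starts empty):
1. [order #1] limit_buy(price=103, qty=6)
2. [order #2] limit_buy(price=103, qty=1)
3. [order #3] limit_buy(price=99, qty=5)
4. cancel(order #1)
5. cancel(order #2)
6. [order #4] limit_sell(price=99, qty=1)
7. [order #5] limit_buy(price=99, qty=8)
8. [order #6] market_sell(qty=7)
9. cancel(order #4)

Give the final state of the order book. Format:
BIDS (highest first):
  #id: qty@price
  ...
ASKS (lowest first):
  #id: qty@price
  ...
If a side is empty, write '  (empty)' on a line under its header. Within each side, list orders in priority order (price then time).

Answer: BIDS (highest first):
  #5: 5@99
ASKS (lowest first):
  (empty)

Derivation:
After op 1 [order #1] limit_buy(price=103, qty=6): fills=none; bids=[#1:6@103] asks=[-]
After op 2 [order #2] limit_buy(price=103, qty=1): fills=none; bids=[#1:6@103 #2:1@103] asks=[-]
After op 3 [order #3] limit_buy(price=99, qty=5): fills=none; bids=[#1:6@103 #2:1@103 #3:5@99] asks=[-]
After op 4 cancel(order #1): fills=none; bids=[#2:1@103 #3:5@99] asks=[-]
After op 5 cancel(order #2): fills=none; bids=[#3:5@99] asks=[-]
After op 6 [order #4] limit_sell(price=99, qty=1): fills=#3x#4:1@99; bids=[#3:4@99] asks=[-]
After op 7 [order #5] limit_buy(price=99, qty=8): fills=none; bids=[#3:4@99 #5:8@99] asks=[-]
After op 8 [order #6] market_sell(qty=7): fills=#3x#6:4@99 #5x#6:3@99; bids=[#5:5@99] asks=[-]
After op 9 cancel(order #4): fills=none; bids=[#5:5@99] asks=[-]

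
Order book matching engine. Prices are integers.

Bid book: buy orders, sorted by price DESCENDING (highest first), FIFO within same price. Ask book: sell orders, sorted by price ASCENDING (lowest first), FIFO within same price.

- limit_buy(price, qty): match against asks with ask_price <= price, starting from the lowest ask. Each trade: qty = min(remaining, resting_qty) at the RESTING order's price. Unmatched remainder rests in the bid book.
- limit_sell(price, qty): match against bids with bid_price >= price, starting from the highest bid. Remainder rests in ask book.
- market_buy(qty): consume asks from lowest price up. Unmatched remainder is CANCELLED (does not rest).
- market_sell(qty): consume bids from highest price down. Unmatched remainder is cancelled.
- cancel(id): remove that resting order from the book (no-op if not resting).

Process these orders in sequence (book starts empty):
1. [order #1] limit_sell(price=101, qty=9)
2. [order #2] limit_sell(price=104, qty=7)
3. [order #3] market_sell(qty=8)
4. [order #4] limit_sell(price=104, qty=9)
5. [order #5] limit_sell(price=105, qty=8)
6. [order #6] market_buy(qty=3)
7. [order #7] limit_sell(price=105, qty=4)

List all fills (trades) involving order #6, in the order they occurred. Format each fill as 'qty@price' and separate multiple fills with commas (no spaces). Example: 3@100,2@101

After op 1 [order #1] limit_sell(price=101, qty=9): fills=none; bids=[-] asks=[#1:9@101]
After op 2 [order #2] limit_sell(price=104, qty=7): fills=none; bids=[-] asks=[#1:9@101 #2:7@104]
After op 3 [order #3] market_sell(qty=8): fills=none; bids=[-] asks=[#1:9@101 #2:7@104]
After op 4 [order #4] limit_sell(price=104, qty=9): fills=none; bids=[-] asks=[#1:9@101 #2:7@104 #4:9@104]
After op 5 [order #5] limit_sell(price=105, qty=8): fills=none; bids=[-] asks=[#1:9@101 #2:7@104 #4:9@104 #5:8@105]
After op 6 [order #6] market_buy(qty=3): fills=#6x#1:3@101; bids=[-] asks=[#1:6@101 #2:7@104 #4:9@104 #5:8@105]
After op 7 [order #7] limit_sell(price=105, qty=4): fills=none; bids=[-] asks=[#1:6@101 #2:7@104 #4:9@104 #5:8@105 #7:4@105]

Answer: 3@101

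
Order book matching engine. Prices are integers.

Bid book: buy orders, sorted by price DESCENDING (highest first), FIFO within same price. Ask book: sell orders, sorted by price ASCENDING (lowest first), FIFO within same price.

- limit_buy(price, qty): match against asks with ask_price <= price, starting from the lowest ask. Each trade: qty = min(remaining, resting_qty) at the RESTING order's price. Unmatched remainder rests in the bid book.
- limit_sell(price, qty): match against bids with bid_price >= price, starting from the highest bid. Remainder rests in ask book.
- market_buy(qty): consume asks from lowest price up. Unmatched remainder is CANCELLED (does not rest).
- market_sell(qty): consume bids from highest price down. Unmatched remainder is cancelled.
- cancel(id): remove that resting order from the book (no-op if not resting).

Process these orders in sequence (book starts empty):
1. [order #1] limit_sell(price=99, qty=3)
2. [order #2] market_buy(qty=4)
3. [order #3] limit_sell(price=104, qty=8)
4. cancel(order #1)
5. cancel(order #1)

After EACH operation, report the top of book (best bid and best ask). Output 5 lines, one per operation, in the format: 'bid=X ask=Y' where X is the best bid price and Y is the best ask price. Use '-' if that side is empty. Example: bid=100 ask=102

Answer: bid=- ask=99
bid=- ask=-
bid=- ask=104
bid=- ask=104
bid=- ask=104

Derivation:
After op 1 [order #1] limit_sell(price=99, qty=3): fills=none; bids=[-] asks=[#1:3@99]
After op 2 [order #2] market_buy(qty=4): fills=#2x#1:3@99; bids=[-] asks=[-]
After op 3 [order #3] limit_sell(price=104, qty=8): fills=none; bids=[-] asks=[#3:8@104]
After op 4 cancel(order #1): fills=none; bids=[-] asks=[#3:8@104]
After op 5 cancel(order #1): fills=none; bids=[-] asks=[#3:8@104]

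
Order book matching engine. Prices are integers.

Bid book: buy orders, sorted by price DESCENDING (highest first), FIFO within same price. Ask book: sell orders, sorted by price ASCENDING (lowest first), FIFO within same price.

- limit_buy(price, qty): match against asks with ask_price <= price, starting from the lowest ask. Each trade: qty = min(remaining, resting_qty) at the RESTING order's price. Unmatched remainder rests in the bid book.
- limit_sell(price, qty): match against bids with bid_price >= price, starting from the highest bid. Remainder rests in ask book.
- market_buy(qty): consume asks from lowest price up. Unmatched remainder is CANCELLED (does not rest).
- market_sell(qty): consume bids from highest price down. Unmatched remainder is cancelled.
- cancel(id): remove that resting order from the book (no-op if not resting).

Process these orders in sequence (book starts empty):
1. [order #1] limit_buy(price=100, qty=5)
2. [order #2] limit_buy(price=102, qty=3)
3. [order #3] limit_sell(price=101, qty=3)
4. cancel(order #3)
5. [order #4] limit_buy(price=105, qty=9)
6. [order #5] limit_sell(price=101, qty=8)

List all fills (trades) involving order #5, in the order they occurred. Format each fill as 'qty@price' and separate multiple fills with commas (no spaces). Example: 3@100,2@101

After op 1 [order #1] limit_buy(price=100, qty=5): fills=none; bids=[#1:5@100] asks=[-]
After op 2 [order #2] limit_buy(price=102, qty=3): fills=none; bids=[#2:3@102 #1:5@100] asks=[-]
After op 3 [order #3] limit_sell(price=101, qty=3): fills=#2x#3:3@102; bids=[#1:5@100] asks=[-]
After op 4 cancel(order #3): fills=none; bids=[#1:5@100] asks=[-]
After op 5 [order #4] limit_buy(price=105, qty=9): fills=none; bids=[#4:9@105 #1:5@100] asks=[-]
After op 6 [order #5] limit_sell(price=101, qty=8): fills=#4x#5:8@105; bids=[#4:1@105 #1:5@100] asks=[-]

Answer: 8@105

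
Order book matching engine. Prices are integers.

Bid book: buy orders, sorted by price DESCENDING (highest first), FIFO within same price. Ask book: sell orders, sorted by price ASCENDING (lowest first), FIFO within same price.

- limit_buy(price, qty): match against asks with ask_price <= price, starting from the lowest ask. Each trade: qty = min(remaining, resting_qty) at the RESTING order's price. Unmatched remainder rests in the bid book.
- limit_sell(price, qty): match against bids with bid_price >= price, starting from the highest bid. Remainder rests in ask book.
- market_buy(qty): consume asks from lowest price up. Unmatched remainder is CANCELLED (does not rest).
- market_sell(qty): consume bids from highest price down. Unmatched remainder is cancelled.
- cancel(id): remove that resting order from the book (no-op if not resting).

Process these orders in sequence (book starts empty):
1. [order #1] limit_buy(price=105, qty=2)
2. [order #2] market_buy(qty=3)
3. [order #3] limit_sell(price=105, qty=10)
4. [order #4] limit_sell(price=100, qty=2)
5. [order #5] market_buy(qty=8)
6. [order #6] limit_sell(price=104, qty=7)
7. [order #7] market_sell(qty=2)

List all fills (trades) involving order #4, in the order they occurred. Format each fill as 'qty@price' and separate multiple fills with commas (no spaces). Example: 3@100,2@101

After op 1 [order #1] limit_buy(price=105, qty=2): fills=none; bids=[#1:2@105] asks=[-]
After op 2 [order #2] market_buy(qty=3): fills=none; bids=[#1:2@105] asks=[-]
After op 3 [order #3] limit_sell(price=105, qty=10): fills=#1x#3:2@105; bids=[-] asks=[#3:8@105]
After op 4 [order #4] limit_sell(price=100, qty=2): fills=none; bids=[-] asks=[#4:2@100 #3:8@105]
After op 5 [order #5] market_buy(qty=8): fills=#5x#4:2@100 #5x#3:6@105; bids=[-] asks=[#3:2@105]
After op 6 [order #6] limit_sell(price=104, qty=7): fills=none; bids=[-] asks=[#6:7@104 #3:2@105]
After op 7 [order #7] market_sell(qty=2): fills=none; bids=[-] asks=[#6:7@104 #3:2@105]

Answer: 2@100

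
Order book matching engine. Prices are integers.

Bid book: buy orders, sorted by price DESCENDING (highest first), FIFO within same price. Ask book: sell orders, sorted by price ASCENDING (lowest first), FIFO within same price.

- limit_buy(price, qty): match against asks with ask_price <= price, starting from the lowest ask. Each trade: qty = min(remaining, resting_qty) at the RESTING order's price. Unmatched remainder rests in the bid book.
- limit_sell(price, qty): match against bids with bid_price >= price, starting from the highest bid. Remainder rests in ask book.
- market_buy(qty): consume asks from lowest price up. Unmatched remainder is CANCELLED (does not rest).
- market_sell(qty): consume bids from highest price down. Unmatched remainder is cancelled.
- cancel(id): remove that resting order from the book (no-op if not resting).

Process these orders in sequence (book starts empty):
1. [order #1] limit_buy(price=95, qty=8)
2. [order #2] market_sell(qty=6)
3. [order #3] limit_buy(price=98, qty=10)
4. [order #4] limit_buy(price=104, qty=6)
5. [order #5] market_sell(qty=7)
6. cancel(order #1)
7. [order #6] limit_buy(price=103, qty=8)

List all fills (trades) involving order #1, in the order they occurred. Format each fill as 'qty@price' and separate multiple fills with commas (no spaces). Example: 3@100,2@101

After op 1 [order #1] limit_buy(price=95, qty=8): fills=none; bids=[#1:8@95] asks=[-]
After op 2 [order #2] market_sell(qty=6): fills=#1x#2:6@95; bids=[#1:2@95] asks=[-]
After op 3 [order #3] limit_buy(price=98, qty=10): fills=none; bids=[#3:10@98 #1:2@95] asks=[-]
After op 4 [order #4] limit_buy(price=104, qty=6): fills=none; bids=[#4:6@104 #3:10@98 #1:2@95] asks=[-]
After op 5 [order #5] market_sell(qty=7): fills=#4x#5:6@104 #3x#5:1@98; bids=[#3:9@98 #1:2@95] asks=[-]
After op 6 cancel(order #1): fills=none; bids=[#3:9@98] asks=[-]
After op 7 [order #6] limit_buy(price=103, qty=8): fills=none; bids=[#6:8@103 #3:9@98] asks=[-]

Answer: 6@95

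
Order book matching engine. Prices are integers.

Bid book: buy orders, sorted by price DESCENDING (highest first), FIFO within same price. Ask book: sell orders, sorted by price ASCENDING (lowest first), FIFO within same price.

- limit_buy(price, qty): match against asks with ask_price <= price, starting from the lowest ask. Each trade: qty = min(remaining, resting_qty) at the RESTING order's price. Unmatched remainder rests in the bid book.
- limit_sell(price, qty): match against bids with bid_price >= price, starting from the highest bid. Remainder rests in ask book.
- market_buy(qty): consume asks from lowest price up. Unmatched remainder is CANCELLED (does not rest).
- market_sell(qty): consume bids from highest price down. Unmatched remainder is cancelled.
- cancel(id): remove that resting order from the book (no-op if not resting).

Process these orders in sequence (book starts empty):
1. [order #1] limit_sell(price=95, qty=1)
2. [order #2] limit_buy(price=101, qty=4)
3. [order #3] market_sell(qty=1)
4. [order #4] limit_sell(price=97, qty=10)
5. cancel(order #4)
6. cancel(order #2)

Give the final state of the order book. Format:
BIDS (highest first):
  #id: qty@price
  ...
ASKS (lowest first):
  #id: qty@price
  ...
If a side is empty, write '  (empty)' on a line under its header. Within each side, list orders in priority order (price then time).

Answer: BIDS (highest first):
  (empty)
ASKS (lowest first):
  (empty)

Derivation:
After op 1 [order #1] limit_sell(price=95, qty=1): fills=none; bids=[-] asks=[#1:1@95]
After op 2 [order #2] limit_buy(price=101, qty=4): fills=#2x#1:1@95; bids=[#2:3@101] asks=[-]
After op 3 [order #3] market_sell(qty=1): fills=#2x#3:1@101; bids=[#2:2@101] asks=[-]
After op 4 [order #4] limit_sell(price=97, qty=10): fills=#2x#4:2@101; bids=[-] asks=[#4:8@97]
After op 5 cancel(order #4): fills=none; bids=[-] asks=[-]
After op 6 cancel(order #2): fills=none; bids=[-] asks=[-]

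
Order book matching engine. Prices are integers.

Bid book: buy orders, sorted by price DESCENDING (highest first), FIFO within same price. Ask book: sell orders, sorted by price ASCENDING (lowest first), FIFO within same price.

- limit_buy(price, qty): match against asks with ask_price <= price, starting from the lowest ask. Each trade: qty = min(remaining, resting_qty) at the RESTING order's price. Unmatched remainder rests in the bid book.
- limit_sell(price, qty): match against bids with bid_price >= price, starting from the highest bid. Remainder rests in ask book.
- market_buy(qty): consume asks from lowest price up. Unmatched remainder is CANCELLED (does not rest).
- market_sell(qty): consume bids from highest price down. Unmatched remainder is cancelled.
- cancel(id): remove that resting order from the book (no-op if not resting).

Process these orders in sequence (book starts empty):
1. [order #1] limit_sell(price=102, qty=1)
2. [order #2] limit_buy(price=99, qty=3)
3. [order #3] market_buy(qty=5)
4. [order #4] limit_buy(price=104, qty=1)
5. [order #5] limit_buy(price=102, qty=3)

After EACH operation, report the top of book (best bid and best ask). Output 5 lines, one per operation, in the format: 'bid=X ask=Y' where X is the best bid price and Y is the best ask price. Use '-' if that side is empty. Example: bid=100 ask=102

Answer: bid=- ask=102
bid=99 ask=102
bid=99 ask=-
bid=104 ask=-
bid=104 ask=-

Derivation:
After op 1 [order #1] limit_sell(price=102, qty=1): fills=none; bids=[-] asks=[#1:1@102]
After op 2 [order #2] limit_buy(price=99, qty=3): fills=none; bids=[#2:3@99] asks=[#1:1@102]
After op 3 [order #3] market_buy(qty=5): fills=#3x#1:1@102; bids=[#2:3@99] asks=[-]
After op 4 [order #4] limit_buy(price=104, qty=1): fills=none; bids=[#4:1@104 #2:3@99] asks=[-]
After op 5 [order #5] limit_buy(price=102, qty=3): fills=none; bids=[#4:1@104 #5:3@102 #2:3@99] asks=[-]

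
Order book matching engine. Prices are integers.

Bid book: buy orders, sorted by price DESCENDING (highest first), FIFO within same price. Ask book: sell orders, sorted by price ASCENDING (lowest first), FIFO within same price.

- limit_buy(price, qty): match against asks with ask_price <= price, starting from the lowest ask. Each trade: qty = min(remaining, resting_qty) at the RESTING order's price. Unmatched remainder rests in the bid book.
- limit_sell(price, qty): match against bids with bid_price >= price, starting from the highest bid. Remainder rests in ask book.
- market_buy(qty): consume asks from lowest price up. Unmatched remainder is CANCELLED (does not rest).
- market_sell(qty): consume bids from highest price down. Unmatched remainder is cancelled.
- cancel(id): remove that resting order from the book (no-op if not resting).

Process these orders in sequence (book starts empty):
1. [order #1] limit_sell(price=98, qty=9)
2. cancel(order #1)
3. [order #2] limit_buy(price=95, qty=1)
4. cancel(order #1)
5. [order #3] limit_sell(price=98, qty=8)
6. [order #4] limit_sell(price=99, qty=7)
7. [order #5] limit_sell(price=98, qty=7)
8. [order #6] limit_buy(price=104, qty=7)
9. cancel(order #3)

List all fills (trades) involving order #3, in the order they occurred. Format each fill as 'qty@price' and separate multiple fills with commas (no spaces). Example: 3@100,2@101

Answer: 7@98

Derivation:
After op 1 [order #1] limit_sell(price=98, qty=9): fills=none; bids=[-] asks=[#1:9@98]
After op 2 cancel(order #1): fills=none; bids=[-] asks=[-]
After op 3 [order #2] limit_buy(price=95, qty=1): fills=none; bids=[#2:1@95] asks=[-]
After op 4 cancel(order #1): fills=none; bids=[#2:1@95] asks=[-]
After op 5 [order #3] limit_sell(price=98, qty=8): fills=none; bids=[#2:1@95] asks=[#3:8@98]
After op 6 [order #4] limit_sell(price=99, qty=7): fills=none; bids=[#2:1@95] asks=[#3:8@98 #4:7@99]
After op 7 [order #5] limit_sell(price=98, qty=7): fills=none; bids=[#2:1@95] asks=[#3:8@98 #5:7@98 #4:7@99]
After op 8 [order #6] limit_buy(price=104, qty=7): fills=#6x#3:7@98; bids=[#2:1@95] asks=[#3:1@98 #5:7@98 #4:7@99]
After op 9 cancel(order #3): fills=none; bids=[#2:1@95] asks=[#5:7@98 #4:7@99]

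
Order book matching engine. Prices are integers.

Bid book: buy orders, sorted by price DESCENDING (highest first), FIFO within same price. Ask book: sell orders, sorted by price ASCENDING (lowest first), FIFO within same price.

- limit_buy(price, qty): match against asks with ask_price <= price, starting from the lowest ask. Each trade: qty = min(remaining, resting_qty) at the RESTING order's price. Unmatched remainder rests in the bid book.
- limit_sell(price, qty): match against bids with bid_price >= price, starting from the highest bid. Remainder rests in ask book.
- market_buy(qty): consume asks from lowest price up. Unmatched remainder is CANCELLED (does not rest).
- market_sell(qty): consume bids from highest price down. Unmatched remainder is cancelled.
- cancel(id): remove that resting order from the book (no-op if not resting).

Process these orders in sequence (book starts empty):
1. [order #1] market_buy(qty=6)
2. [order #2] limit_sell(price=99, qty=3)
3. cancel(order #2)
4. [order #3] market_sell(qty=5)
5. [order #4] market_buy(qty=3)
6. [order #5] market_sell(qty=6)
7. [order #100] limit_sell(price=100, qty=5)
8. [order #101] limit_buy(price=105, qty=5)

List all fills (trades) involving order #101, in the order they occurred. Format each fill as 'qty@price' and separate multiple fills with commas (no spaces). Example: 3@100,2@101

Answer: 5@100

Derivation:
After op 1 [order #1] market_buy(qty=6): fills=none; bids=[-] asks=[-]
After op 2 [order #2] limit_sell(price=99, qty=3): fills=none; bids=[-] asks=[#2:3@99]
After op 3 cancel(order #2): fills=none; bids=[-] asks=[-]
After op 4 [order #3] market_sell(qty=5): fills=none; bids=[-] asks=[-]
After op 5 [order #4] market_buy(qty=3): fills=none; bids=[-] asks=[-]
After op 6 [order #5] market_sell(qty=6): fills=none; bids=[-] asks=[-]
After op 7 [order #100] limit_sell(price=100, qty=5): fills=none; bids=[-] asks=[#100:5@100]
After op 8 [order #101] limit_buy(price=105, qty=5): fills=#101x#100:5@100; bids=[-] asks=[-]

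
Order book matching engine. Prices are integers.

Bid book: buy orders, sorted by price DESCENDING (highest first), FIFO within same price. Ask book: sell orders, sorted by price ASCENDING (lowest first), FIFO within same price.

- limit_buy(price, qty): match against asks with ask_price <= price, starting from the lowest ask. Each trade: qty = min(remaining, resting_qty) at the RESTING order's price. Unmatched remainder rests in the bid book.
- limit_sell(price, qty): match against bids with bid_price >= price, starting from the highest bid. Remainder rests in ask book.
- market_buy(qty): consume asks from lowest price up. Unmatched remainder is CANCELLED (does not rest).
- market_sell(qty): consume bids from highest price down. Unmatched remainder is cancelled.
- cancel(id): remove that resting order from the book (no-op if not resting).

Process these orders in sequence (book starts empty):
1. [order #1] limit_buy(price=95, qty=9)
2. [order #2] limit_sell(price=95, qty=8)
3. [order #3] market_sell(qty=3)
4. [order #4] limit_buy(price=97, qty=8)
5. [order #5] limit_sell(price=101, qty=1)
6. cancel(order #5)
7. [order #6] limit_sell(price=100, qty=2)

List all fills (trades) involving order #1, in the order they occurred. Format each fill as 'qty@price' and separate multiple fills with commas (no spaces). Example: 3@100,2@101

After op 1 [order #1] limit_buy(price=95, qty=9): fills=none; bids=[#1:9@95] asks=[-]
After op 2 [order #2] limit_sell(price=95, qty=8): fills=#1x#2:8@95; bids=[#1:1@95] asks=[-]
After op 3 [order #3] market_sell(qty=3): fills=#1x#3:1@95; bids=[-] asks=[-]
After op 4 [order #4] limit_buy(price=97, qty=8): fills=none; bids=[#4:8@97] asks=[-]
After op 5 [order #5] limit_sell(price=101, qty=1): fills=none; bids=[#4:8@97] asks=[#5:1@101]
After op 6 cancel(order #5): fills=none; bids=[#4:8@97] asks=[-]
After op 7 [order #6] limit_sell(price=100, qty=2): fills=none; bids=[#4:8@97] asks=[#6:2@100]

Answer: 8@95,1@95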